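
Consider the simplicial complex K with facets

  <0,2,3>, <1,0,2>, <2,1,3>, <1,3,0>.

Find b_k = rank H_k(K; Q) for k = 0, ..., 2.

b_0 = 1, b_1 = 0, b_2 = 1.

Fix the vertex order 0 < 1 < 2 < 3 and write every simplex with vertices in increasing order. Then dim K = 2 and the simplices of K are:

  0-simplices (4): [0], [1], [2], [3]
  1-simplices (6): [0,1], [0,2], [0,3], [1,2], [1,3], [2,3]
  2-simplices (4): [0,1,2], [0,1,3], [0,2,3], [1,2,3]

giving chain groups C_0 ≅ Z^4, C_1 ≅ Z^6, C_2 ≅ Z^4.

∂_1: C_1 → C_0 maps an edge to its endpoints' difference, ∂[p,q] = q − p. For instance
  ∂[0,1] = [1] − [0].
This gives a 4×6 integer matrix of rank 3; reducing to Smith normal form yields diagonal entries (1,1,1).

The boundary map ∂_2: C_2 → C_1 sends each 2-simplex [p,q,r] to [q,r] − [p,r] + [p,q]. For instance
  ∂[0,1,2] = [1,2] − [0,2] + [0,1],
  ∂[0,2,3] = [2,3] − [0,3] + [0,2].
The 6×4 boundary matrix has rank 3 and Smith normal form diag(1,1,1).

From H_k ≅ ker(∂_k) / im(∂_{k+1}) we obtain:

  H_0: rank C_0 − rank ∂_1 = 4 − 3 = 1, and the invariant factors of ∂_1 are all 1, so H_0 = Z.
  H_1: rank ker ∂_1 − rank ∂_2 = (6 − 3) − 3 = 0, and the invariant factors of ∂_2 are all 1, so H_1 = 0.
  H_2: rank ker ∂_2 − rank ∂_3 = (4 − 3) − 0 = 1, and there is no ∂_3, so H_2 = Z.

Hence the Betti numbers are b_0 = 1, b_1 = 0, b_2 = 1.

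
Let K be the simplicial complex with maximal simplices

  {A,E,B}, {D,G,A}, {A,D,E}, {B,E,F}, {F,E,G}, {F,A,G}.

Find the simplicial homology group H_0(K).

H_0 ≅ Z.

Take the total order A < B < D < E < F < G on the vertex set. Then K (dimension 2) consists of the simplices:

  0-simplices (6): A, B, D, E, F, G
  1-simplices (12): AB, AD, AE, AF, AG, BE, BF, DE, DG, EF, EG, FG
  2-simplices (6): ABE, ADE, ADG, AFG, BEF, EFG

so the chain groups are C_0 ≅ Z^6, C_1 ≅ Z^12, C_2 ≅ Z^6.

The boundary map ∂_1: C_1 → C_0 sends each edge [p,q] (with p < q) to q − p. For instance
  ∂AB = B − A.
As a 6×12 matrix over Z this has rank 5, with invariant factors (1,1,1,1,1).

The boundary map ∂_2: C_2 → C_1 maps a triangle to the signed sum of its edges. For instance
  ∂ADE = DE − AE + AD,
  ∂AFG = FG − AG + AF.
The resulting 12×6 matrix has rank 6, and its Smith normal form has invariant factors (1,1,1,1,1,1).

Reading off H_k = ker ∂_k / im ∂_{k+1}:

  H_0: rank C_0 − rank ∂_1 = 6 − 5 = 1, and the invariant factors of ∂_1 are all 1, so H_0 = Z.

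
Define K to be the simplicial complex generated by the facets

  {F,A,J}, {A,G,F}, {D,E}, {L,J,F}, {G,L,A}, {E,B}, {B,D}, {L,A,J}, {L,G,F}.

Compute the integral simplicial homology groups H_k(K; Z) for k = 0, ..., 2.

H_0 ≅ Z^2,  H_1 ≅ Z,  H_2 ≅ Z.

Order the vertices as A < B < D < E < F < G < J < L. Listing each simplex with vertices in this order, K has dimension 2 with simplices:

  0-simplices (8): A, B, D, E, F, G, J, L
  1-simplices (12): AF, AG, AJ, AL, BD, BE, DE, FG, FJ, FL, GL, JL
  2-simplices (6): AFG, AFJ, AGL, AJL, FGL, FJL

giving chain groups C_0 ≅ Z^8, C_1 ≅ Z^12, C_2 ≅ Z^6.

The boundary map ∂_1: C_1 → C_0 is given by ∂[p,q] = [q] − [p].
The resulting 8×12 matrix has rank 6, and its Smith normal form has invariant factors (1,1,1,1,1,1).

Boundary ∂_2: C_2 → C_1 maps a triangle to the signed sum of its edges. For instance
  ∂FGL = GL − FL + FG,
  ∂FJL = JL − FL + FJ.
As a 12×6 matrix over Z this has rank 5, with invariant factors (1,1,1,1,1).

Now H_k = ker ∂_k / im ∂_{k+1}, so:

  H_0: rank C_0 − rank ∂_1 = 8 − 6 = 2, and the invariant factors of ∂_1 are all 1, so H_0 = Z^2.
  H_1: rank ker ∂_1 − rank ∂_2 = (12 − 6) − 5 = 1, and the invariant factors of ∂_2 are all 1, so H_1 = Z.
  H_2: rank ker ∂_2 − rank ∂_3 = (6 − 5) − 0 = 1, and there is no ∂_3, so H_2 = Z.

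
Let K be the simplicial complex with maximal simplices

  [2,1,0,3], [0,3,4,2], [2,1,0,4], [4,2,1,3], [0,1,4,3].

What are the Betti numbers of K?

b_0 = 1, b_1 = 0, b_2 = 0, b_3 = 1.

Fix the vertex order 0 < 1 < 2 < 3 < 4 and write every simplex with vertices in increasing order. Then dim K = 3 and the simplices of K are:

  0-simplices (5): [0], [1], [2], [3], [4]
  1-simplices (10): [0,1], [0,2], [0,3], [0,4], [1,2], [1,3], [1,4], [2,3], [2,4], [3,4]
  2-simplices (10): [0,1,2], [0,1,3], [0,1,4], [0,2,3], [0,2,4], [0,3,4], [1,2,3], [1,2,4], [1,3,4], [2,3,4]
  3-simplices (5): [0,1,2,3], [0,1,2,4], [0,1,3,4], [0,2,3,4], [1,2,3,4]

Hence C_0 ≅ Z^5, C_1 ≅ Z^10, C_2 ≅ Z^10, C_3 ≅ Z^5.

∂_1: C_1 → C_0 sends each edge [p,q] (with p < q) to q − p. For instance
  ∂[0,3] = [3] − [0].
The resulting 5×10 matrix has rank 4, and its Smith normal form has invariant factors (1,1,1,1).

Boundary ∂_2: C_2 → C_1 acts by ∂[p,q,r] = [q,r] − [p,r] + [p,q]. For instance
  ∂[0,2,4] = [2,4] − [0,4] + [0,2],
  ∂[0,1,3] = [1,3] − [0,3] + [0,1].
As a 10×10 matrix over Z this has rank 6, with invariant factors (1,1,1,1,1,1).

The boundary map ∂_3: C_3 → C_2 sends each 3-simplex σ to the alternating sum Σ_i (−1)^i (σ with its i-th vertex removed). For instance
  ∂[0,1,2,4] = [1,2,4] − [0,2,4] + [0,1,4] − [0,1,2],
  ∂[0,1,3,4] = [1,3,4] − [0,3,4] + [0,1,4] − [0,1,3].
This gives a 10×5 integer matrix of rank 4; reducing to Smith normal form yields diagonal entries (1,1,1,1).

From H_k ≅ ker(∂_k) / im(∂_{k+1}) we obtain:

  H_0: rank C_0 − rank ∂_1 = 5 − 4 = 1, and the invariant factors of ∂_1 are all 1, so H_0 ≅ Z.
  H_1: rank ker ∂_1 − rank ∂_2 = (10 − 4) − 6 = 0, and the invariant factors of ∂_2 are all 1, so H_1 ≅ 0.
  H_2: rank ker ∂_2 − rank ∂_3 = (10 − 6) − 4 = 0, and the invariant factors of ∂_3 are all 1, so H_2 ≅ 0.
  H_3: rank ker ∂_3 − rank ∂_4 = (5 − 4) − 0 = 1, and there is no ∂_4, so H_3 ≅ Z.

As a check, the Euler characteristic is 5 − 10 + 10 − 5 = 0, which agrees with 1 − 0 + 0 − 1 = 0.

Hence the Betti numbers are b_0 = 1, b_1 = 0, b_2 = 0, b_3 = 1.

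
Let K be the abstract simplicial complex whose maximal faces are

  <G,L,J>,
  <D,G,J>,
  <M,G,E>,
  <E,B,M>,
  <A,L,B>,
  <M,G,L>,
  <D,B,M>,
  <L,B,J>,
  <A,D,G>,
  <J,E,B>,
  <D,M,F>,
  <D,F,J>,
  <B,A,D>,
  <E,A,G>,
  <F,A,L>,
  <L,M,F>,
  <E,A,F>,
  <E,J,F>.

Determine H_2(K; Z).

H_2 = Z.

K has 9 vertices, 27 edges, 18 triangles.
rank ∂_2 = 17, rank ∂_3 = 0 ⇒ b_2 = 18 − 17 − 0 = 1. So H_2 ≅ Z.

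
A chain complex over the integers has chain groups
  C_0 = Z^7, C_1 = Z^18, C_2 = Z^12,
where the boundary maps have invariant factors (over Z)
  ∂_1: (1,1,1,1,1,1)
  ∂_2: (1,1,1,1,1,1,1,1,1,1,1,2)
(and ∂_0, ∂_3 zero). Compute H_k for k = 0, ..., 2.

H_0 ≅ Z,  H_1 ≅ Z/2,  H_2 = 0.

H_0: b_0 = 7 − 0 − 6 = 1; torsion from ∂_1 factors > 1: none. So H_0 ≅ Z.
H_1: b_1 = 18 − 6 − 12 = 0; torsion from ∂_2 factors > 1: [2]. So H_1 ≅ Z/2.
H_2: b_2 = 12 − 12 − 0 = 0; torsion from ∂_3 factors > 1: none. So H_2 ≅ 0.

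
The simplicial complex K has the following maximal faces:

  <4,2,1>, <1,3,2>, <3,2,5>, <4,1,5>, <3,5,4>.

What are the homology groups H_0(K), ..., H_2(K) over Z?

Fix the vertex order 1 < 2 < 3 < 4 < 5 and write every simplex with vertices in increasing order. Then dim K = 2 and the simplices of K are:

  0-simplices (5): [1], [2], [3], [4], [5]
  1-simplices (10): [1,2], [1,3], [1,4], [1,5], [2,3], [2,4], [2,5], [3,4], [3,5], [4,5]
  2-simplices (5): [1,2,3], [1,2,4], [1,4,5], [2,3,5], [3,4,5]

so the chain groups are C_0 ≅ Z^5, C_1 ≅ Z^10, C_2 ≅ Z^5.

Boundary ∂_1: C_1 → C_0 is given by ∂[p,q] = [q] − [p].
The resulting 5×10 matrix has rank 4, and its Smith normal form has invariant factors (1,1,1,1).

∂_2: C_2 → C_1 maps a triangle to the signed sum of its edges. For instance
  ∂[1,2,3] = [2,3] − [1,3] + [1,2],
  ∂[3,4,5] = [4,5] − [3,5] + [3,4].
This gives a 10×5 integer matrix of rank 5; reducing to Smith normal form yields diagonal entries (1,1,1,1,1).

Computing H_k = (kernel of ∂_k) / (image of ∂_{k+1}):

  H_0: rank C_0 − rank ∂_1 = 5 − 4 = 1, and the invariant factors of ∂_1 are all 1, so H_0 ≅ Z.
  H_1: rank ker ∂_1 − rank ∂_2 = (10 − 4) − 5 = 1, and the invariant factors of ∂_2 are all 1, so H_1 ≅ Z.
  H_2: rank ker ∂_2 − rank ∂_3 = (5 − 5) − 0 = 0, and there is no ∂_3, so H_2 ≅ 0.

H_0 = Z,  H_1 = Z,  H_2 = 0.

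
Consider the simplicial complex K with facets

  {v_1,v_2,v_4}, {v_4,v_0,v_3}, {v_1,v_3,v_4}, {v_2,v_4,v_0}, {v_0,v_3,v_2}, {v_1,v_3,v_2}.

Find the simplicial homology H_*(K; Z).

Take the total order v_0 < v_1 < v_2 < v_3 < v_4 on the vertex set. Then K (dimension 2) consists of the simplices:

  0-simplices (5): [v_0], [v_1], [v_2], [v_3], [v_4]
  1-simplices (9): [v_0,v_2], [v_0,v_3], [v_0,v_4], [v_1,v_2], [v_1,v_3], [v_1,v_4], [v_2,v_3], [v_2,v_4], [v_3,v_4]
  2-simplices (6): [v_0,v_2,v_3], [v_0,v_2,v_4], [v_0,v_3,v_4], [v_1,v_2,v_3], [v_1,v_2,v_4], [v_1,v_3,v_4]

Hence C_0 ≅ Z^5, C_1 ≅ Z^9, C_2 ≅ Z^6.

Boundary ∂_1: C_1 → C_0 sends each edge [p,q] (with p < q) to q − p.
This gives a 5×9 integer matrix of rank 4; reducing to Smith normal form yields diagonal entries (1,1,1,1).

The boundary map ∂_2: C_2 → C_1 acts by ∂[p,q,r] = [q,r] − [p,r] + [p,q]. For instance
  ∂[v_0,v_2,v_3] = [v_2,v_3] − [v_0,v_3] + [v_0,v_2],
  ∂[v_0,v_3,v_4] = [v_3,v_4] − [v_0,v_4] + [v_0,v_3].
The resulting 9×6 matrix has rank 5, and its Smith normal form has invariant factors (1,1,1,1,1).

Reading off H_k = ker ∂_k / im ∂_{k+1}:

  H_0: rank C_0 − rank ∂_1 = 5 − 4 = 1, and the invariant factors of ∂_1 are all 1, so H_0 ≅ Z.
  H_1: rank ker ∂_1 − rank ∂_2 = (9 − 4) − 5 = 0, and the invariant factors of ∂_2 are all 1, so H_1 ≅ 0.
  H_2: rank ker ∂_2 − rank ∂_3 = (6 − 5) − 0 = 1, and there is no ∂_3, so H_2 ≅ Z.

H_0 = Z,  H_1 = 0,  H_2 = Z.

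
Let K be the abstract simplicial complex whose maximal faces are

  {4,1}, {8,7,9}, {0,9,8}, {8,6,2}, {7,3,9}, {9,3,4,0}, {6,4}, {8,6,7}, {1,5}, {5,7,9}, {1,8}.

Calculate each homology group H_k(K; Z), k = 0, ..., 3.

Take the total order 0 < 1 < 2 < 3 < 4 < 5 < 6 < 7 < 8 < 9 on the vertex set. Then K (dimension 3) consists of the simplices:

  0-simplices (10): [0], [1], [2], [3], [4], [5], [6], [7], [8], [9]
  1-simplices (21): [0,3], [0,4], [0,8], [0,9], [1,4], [1,5], [1,8], [2,6], [2,8], [3,4], [3,7], [3,9], [4,6], [4,9], [5,7], [5,9], [6,7], [6,8], [7,8], [7,9], [8,9]
  2-simplices (10): [0,3,4], [0,3,9], [0,4,9], [0,8,9], [2,6,8], [3,4,9], [3,7,9], [5,7,9], [6,7,8], [7,8,9]
  3-simplices (1): [0,3,4,9]

Hence C_0 ≅ Z^10, C_1 ≅ Z^21, C_2 ≅ Z^10, C_3 ≅ Z^1.

Boundary ∂_1: C_1 → C_0 is given by ∂[p,q] = [q] − [p]. For instance
  ∂[6,7] = [7] − [6].
The resulting 10×21 matrix has rank 9, and its Smith normal form has invariant factors (1,1,1,1,1,1,1,1,1).

The boundary map ∂_2: C_2 → C_1 acts by ∂[p,q,r] = [q,r] − [p,r] + [p,q]. For instance
  ∂[2,6,8] = [6,8] − [2,8] + [2,6],
  ∂[0,4,9] = [4,9] − [0,9] + [0,4].
The 21×10 boundary matrix has rank 9 and Smith normal form diag(1,1,1,1,1,1,1,1,1).

∂_3: C_3 → C_2 sends each 3-simplex σ to the alternating sum Σ_i (−1)^i (σ with its i-th vertex removed). For instance
  ∂[0,3,4,9] = [3,4,9] − [0,4,9] + [0,3,9] − [0,3,4].
The resulting 10×1 matrix has rank 1, and its Smith normal form has invariant factors (1).

From H_k ≅ ker(∂_k) / im(∂_{k+1}) we obtain:

  H_0: rank C_0 − rank ∂_1 = 10 − 9 = 1, and the invariant factors of ∂_1 are all 1, so H_0 = Z.
  H_1: rank ker ∂_1 − rank ∂_2 = (21 − 9) − 9 = 3, and the invariant factors of ∂_2 are all 1, so H_1 = Z^3.
  H_2: rank ker ∂_2 − rank ∂_3 = (10 − 9) − 1 = 0, and the invariant factors of ∂_3 are all 1, so H_2 = 0.
  H_3: rank ker ∂_3 − rank ∂_4 = (1 − 1) − 0 = 0, and there is no ∂_4, so H_3 = 0.

As a check, the Euler characteristic is 10 − 21 + 10 − 1 = -2, which agrees with 1 − 3 + 0 − 0 = -2.

H_0 ≅ Z,  H_1 ≅ Z^3,  H_2 = 0,  H_3 = 0.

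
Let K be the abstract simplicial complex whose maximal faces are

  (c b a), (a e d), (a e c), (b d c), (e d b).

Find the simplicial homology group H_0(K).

H_0 = Z.

K has 5 vertices, 10 edges, 5 triangles.
rank ∂_0 = 0, rank ∂_1 = 4 ⇒ b_0 = 5 − 0 − 4 = 1; all invariant factors of ∂_1 are 1 so no torsion. So H_0 ≅ Z.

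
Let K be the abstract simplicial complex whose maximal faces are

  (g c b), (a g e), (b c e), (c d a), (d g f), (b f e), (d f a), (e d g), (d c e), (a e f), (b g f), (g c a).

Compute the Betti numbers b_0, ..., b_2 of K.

b_0 = 1, b_1 = 0, b_2 = 0.

Order the vertices as a < b < c < d < e < f < g. Listing each simplex with vertices in this order, K has dimension 2 with simplices:

  0-simplices (7): a, b, c, d, e, f, g
  1-simplices (18): ac, ad, ae, af, ag, bc, be, bf, bg, cd, ce, cg, de, df, dg, ef, eg, fg
  2-simplices (12): acd, acg, adf, aef, aeg, bce, bcg, bef, bfg, cde, deg, dfg

Hence C_0 ≅ Z^7, C_1 ≅ Z^18, C_2 ≅ Z^12.

The boundary map ∂_1: C_1 → C_0 is given by ∂[p,q] = [q] − [p].
The 7×18 boundary matrix has rank 6 and Smith normal form diag(1,1,1,1,1,1).

Boundary ∂_2: C_2 → C_1 sends each 2-simplex [p,q,r] to [q,r] − [p,r] + [p,q]. For instance
  ∂cde = de − ce + cd,
  ∂aeg = eg − ag + ae.
As a 18×12 matrix over Z this has rank 12, with invariant factors (1,1,1,1,1,1,1,1,1,1,1,2).

Now H_k = ker ∂_k / im ∂_{k+1}, so:

  H_0: rank C_0 − rank ∂_1 = 7 − 6 = 1, and the invariant factors of ∂_1 are all 1, so H_0 ≅ Z.
  H_1: rank ker ∂_1 − rank ∂_2 = (18 − 6) − 12 = 0, and ∂_2 has invariant factor 2 > 1, so H_1 ≅ Z_2.
  H_2: rank ker ∂_2 − rank ∂_3 = (12 − 12) − 0 = 0, and there is no ∂_3, so H_2 ≅ 0.

As a check, the Euler characteristic is 7 − 18 + 12 = 1, which agrees with 1 − 0 + 0 = 1.

Hence the Betti numbers are b_0 = 1, b_1 = 0, b_2 = 0.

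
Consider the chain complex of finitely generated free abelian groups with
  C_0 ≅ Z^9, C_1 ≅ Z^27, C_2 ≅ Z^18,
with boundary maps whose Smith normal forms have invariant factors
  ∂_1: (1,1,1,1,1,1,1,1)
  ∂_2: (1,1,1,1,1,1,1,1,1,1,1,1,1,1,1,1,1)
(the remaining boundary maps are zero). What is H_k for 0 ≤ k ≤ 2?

H_0 ≅ Z,  H_1 ≅ Z^2,  H_2 ≅ Z.

H_0: b_0 = 9 − 0 − 8 = 1; torsion from ∂_1 factors > 1: none. So H_0 ≅ Z.
H_1: b_1 = 27 − 8 − 17 = 2; torsion from ∂_2 factors > 1: none. So H_1 ≅ Z^2.
H_2: b_2 = 18 − 17 − 0 = 1; torsion from ∂_3 factors > 1: none. So H_2 ≅ Z.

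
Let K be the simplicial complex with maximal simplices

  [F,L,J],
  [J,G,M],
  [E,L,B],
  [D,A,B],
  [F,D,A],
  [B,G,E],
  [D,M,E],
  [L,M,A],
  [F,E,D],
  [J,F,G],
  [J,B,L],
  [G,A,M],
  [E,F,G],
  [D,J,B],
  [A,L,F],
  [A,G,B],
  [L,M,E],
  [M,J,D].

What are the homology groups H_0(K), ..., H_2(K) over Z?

H_0 = Z,  H_1 = Z^2,  H_2 = Z.

We work with the vertex ordering A < B < D < E < F < G < J < L < M. The simplices of K, each written with vertices in increasing order, are:

  0-simplices (9): A, B, D, E, F, G, J, L, M
  1-simplices (27): AB, AD, AF, AG, AL, AM, BD, BE, BG, BJ, BL, DE, DF, DJ, DM, EF, EG, EL, EM, FG, FJ, FL, GJ, GM, JL, JM, LM
  2-simplices (18): ABD, ABG, ADF, AFL, AGM, ALM, BDJ, BEG, BEL, BJL, DEF, DEM, DJM, EFG, ELM, FGJ, FJL, GJM

Hence C_0 ≅ Z^9, C_1 ≅ Z^27, C_2 ≅ Z^18.

∂_1: C_1 → C_0 is given by ∂[p,q] = [q] − [p]. For instance
  ∂BD = D − B.
The resulting 9×27 matrix has rank 8, and its Smith normal form has invariant factors (1,1,1,1,1,1,1,1).

∂_2: C_2 → C_1 sends each 2-simplex [p,q,r] to [q,r] − [p,r] + [p,q]. For instance
  ∂ABG = BG − AG + AB,
  ∂FJL = JL − FL + FJ.
As a 27×18 matrix over Z this has rank 17, with invariant factors (1,1,1,1,1,1,1,1,1,1,1,1,1,1,1,1,1).

Reading off H_k = ker ∂_k / im ∂_{k+1}:

  H_0: rank C_0 − rank ∂_1 = 9 − 8 = 1, and the invariant factors of ∂_1 are all 1, so H_0 = Z.
  H_1: rank ker ∂_1 − rank ∂_2 = (27 − 8) − 17 = 2, and the invariant factors of ∂_2 are all 1, so H_1 = Z^2.
  H_2: rank ker ∂_2 − rank ∂_3 = (18 − 17) − 0 = 1, and there is no ∂_3, so H_2 = Z.

As a check, the Euler characteristic is 9 − 27 + 18 = 0, which agrees with 1 − 2 + 1 = 0.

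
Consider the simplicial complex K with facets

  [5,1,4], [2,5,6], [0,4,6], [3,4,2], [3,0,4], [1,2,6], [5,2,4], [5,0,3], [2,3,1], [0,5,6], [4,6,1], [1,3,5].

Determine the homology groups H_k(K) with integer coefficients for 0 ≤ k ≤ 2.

H_0 = Z,  H_1 = Z/2,  H_2 = 0.

We work with the vertex ordering 0 < 1 < 2 < 3 < 4 < 5 < 6. The simplices of K, each written with vertices in increasing order, are:

  0-simplices (7): [0], [1], [2], [3], [4], [5], [6]
  1-simplices (18): [0,3], [0,4], [0,5], [0,6], [1,2], [1,3], [1,4], [1,5], [1,6], [2,3], [2,4], [2,5], [2,6], [3,4], [3,5], [4,5], [4,6], [5,6]
  2-simplices (12): [0,3,4], [0,3,5], [0,4,6], [0,5,6], [1,2,3], [1,2,6], [1,3,5], [1,4,5], [1,4,6], [2,3,4], [2,4,5], [2,5,6]

so the chain groups are C_0 ≅ Z^7, C_1 ≅ Z^18, C_2 ≅ Z^12.

Boundary ∂_1: C_1 → C_0 is given by ∂[p,q] = [q] − [p]. For instance
  ∂[1,3] = [3] − [1].
As a 7×18 matrix over Z this has rank 6, with invariant factors (1,1,1,1,1,1).

∂_2: C_2 → C_1 sends each 2-simplex [p,q,r] to [q,r] − [p,r] + [p,q]. For instance
  ∂[0,3,5] = [3,5] − [0,5] + [0,3],
  ∂[2,4,5] = [4,5] − [2,5] + [2,4].
As a 18×12 matrix over Z this has rank 12, with invariant factors (1,1,1,1,1,1,1,1,1,1,1,2).

Reading off H_k = ker ∂_k / im ∂_{k+1}:

  H_0: rank C_0 − rank ∂_1 = 7 − 6 = 1, and the invariant factors of ∂_1 are all 1, so H_0 = Z.
  H_1: rank ker ∂_1 − rank ∂_2 = (18 − 6) − 12 = 0, and ∂_2 has invariant factor 2 > 1, so H_1 = Z/2.
  H_2: rank ker ∂_2 − rank ∂_3 = (12 − 12) − 0 = 0, and there is no ∂_3, so H_2 = 0.

As a check, the Euler characteristic is 7 − 18 + 12 = 1, which agrees with 1 − 0 + 0 = 1.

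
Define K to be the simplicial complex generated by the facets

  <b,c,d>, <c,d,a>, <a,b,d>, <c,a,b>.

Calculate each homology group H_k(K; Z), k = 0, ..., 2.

H_0 = Z,  H_1 = 0,  H_2 = Z.

K has 4 vertices, 6 edges, 4 triangles.
rank ∂_0 = 0, rank ∂_1 = 3 ⇒ b_0 = 4 − 0 − 3 = 1; all invariant factors of ∂_1 are 1 so no torsion. So H_0 = Z.
rank ∂_1 = 3, rank ∂_2 = 3 ⇒ b_1 = 6 − 3 − 3 = 0; all invariant factors of ∂_2 are 1 so no torsion. So H_1 = 0.
rank ∂_2 = 3, rank ∂_3 = 0 ⇒ b_2 = 4 − 3 − 0 = 1. So H_2 = Z.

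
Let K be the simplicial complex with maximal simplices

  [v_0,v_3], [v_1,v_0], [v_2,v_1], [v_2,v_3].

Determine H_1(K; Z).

Take the total order v_0 < v_1 < v_2 < v_3 on the vertex set. Then K (dimension 1) consists of the simplices:

  0-simplices (4): [v_0], [v_1], [v_2], [v_3]
  1-simplices (4): [v_0,v_1], [v_0,v_3], [v_1,v_2], [v_2,v_3]

Hence C_0 ≅ Z^4, C_1 ≅ Z^4.

∂_1: C_1 → C_0 is given by ∂[p,q] = [q] − [p]. For instance
  ∂[v_0,v_3] = [v_3] − [v_0].
As a 4×4 matrix over Z this has rank 3, with invariant factors (1,1,1).

Reading off H_k = ker ∂_k / im ∂_{k+1}:

  H_1: rank ker ∂_1 − rank ∂_2 = (4 − 3) − 0 = 1, and there is no ∂_2, so H_1 ≅ Z.

H_1 ≅ Z.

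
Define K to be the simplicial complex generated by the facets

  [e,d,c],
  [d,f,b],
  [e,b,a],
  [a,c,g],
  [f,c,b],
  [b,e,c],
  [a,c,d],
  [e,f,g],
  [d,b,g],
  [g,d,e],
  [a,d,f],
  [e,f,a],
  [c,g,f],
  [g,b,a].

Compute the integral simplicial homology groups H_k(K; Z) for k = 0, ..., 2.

H_0 = Z,  H_1 = Z^2,  H_2 = Z.

Take the total order a < b < c < d < e < f < g on the vertex set. Then K (dimension 2) consists of the simplices:

  0-simplices (7): a, b, c, d, e, f, g
  1-simplices (21): ab, ac, ad, ae, af, ag, bc, bd, be, bf, bg, cd, ce, cf, cg, de, df, dg, ef, eg, fg
  2-simplices (14): abe, abg, acd, acg, adf, aef, bce, bcf, bdf, bdg, cde, cfg, deg, efg

so the chain groups are C_0 ≅ Z^7, C_1 ≅ Z^21, C_2 ≅ Z^14.

∂_1: C_1 → C_0 is given by ∂[p,q] = [q] − [p]. For instance
  ∂ab = b − a.
This gives a 7×21 integer matrix of rank 6; reducing to Smith normal form yields diagonal entries (1,1,1,1,1,1).

∂_2: C_2 → C_1 acts by ∂[p,q,r] = [q,r] − [p,r] + [p,q]. For instance
  ∂bcf = cf − bf + bc,
  ∂bce = ce − be + bc.
The 21×14 boundary matrix has rank 13 and Smith normal form diag(1,1,1,1,1,1,1,1,1,1,1,1,1).

Computing H_k = (kernel of ∂_k) / (image of ∂_{k+1}):

  H_0: rank C_0 − rank ∂_1 = 7 − 6 = 1, and the invariant factors of ∂_1 are all 1, so H_0 ≅ Z.
  H_1: rank ker ∂_1 − rank ∂_2 = (21 − 6) − 13 = 2, and the invariant factors of ∂_2 are all 1, so H_1 ≅ Z^2.
  H_2: rank ker ∂_2 − rank ∂_3 = (14 − 13) − 0 = 1, and there is no ∂_3, so H_2 ≅ Z.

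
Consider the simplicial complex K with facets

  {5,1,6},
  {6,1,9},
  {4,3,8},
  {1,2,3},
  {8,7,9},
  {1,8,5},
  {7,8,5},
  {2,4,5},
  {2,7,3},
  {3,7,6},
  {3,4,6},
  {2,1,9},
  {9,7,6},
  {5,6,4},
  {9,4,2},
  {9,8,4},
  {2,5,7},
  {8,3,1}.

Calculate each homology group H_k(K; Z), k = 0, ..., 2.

H_0 = Z,  H_1 = Z^2,  H_2 = Z.

Take the total order 1 < 2 < 3 < 4 < 5 < 6 < 7 < 8 < 9 on the vertex set. Then K (dimension 2) consists of the simplices:

  0-simplices (9): [1], [2], [3], [4], [5], [6], [7], [8], [9]
  1-simplices (27): (27 of them)
  2-simplices (18): [1,2,3], [1,2,9], [1,3,8], [1,5,6], [1,5,8], [1,6,9], [2,3,7], [2,4,5], [2,4,9], [2,5,7], [3,4,6], [3,4,8], [3,6,7], [4,5,6], [4,8,9], [5,7,8], [6,7,9], [7,8,9]

so the chain groups are C_0 ≅ Z^9, C_1 ≅ Z^27, C_2 ≅ Z^18.

The boundary map ∂_1: C_1 → C_0 is given by ∂[p,q] = [q] − [p]. For instance
  ∂[2,4] = [4] − [2].
The 9×27 boundary matrix has rank 8 and Smith normal form diag(1,1,1,1,1,1,1,1).

Boundary ∂_2: C_2 → C_1 sends each 2-simplex [p,q,r] to [q,r] − [p,r] + [p,q]. For instance
  ∂[2,5,7] = [5,7] − [2,7] + [2,5],
  ∂[2,4,9] = [4,9] − [2,9] + [2,4].
The 27×18 boundary matrix has rank 17 and Smith normal form diag(1,1,1,1,1,1,1,1,1,1,1,1,1,1,1,1,1).

Reading off H_k = ker ∂_k / im ∂_{k+1}:

  H_0: rank C_0 − rank ∂_1 = 9 − 8 = 1, and the invariant factors of ∂_1 are all 1, so H_0 = Z.
  H_1: rank ker ∂_1 − rank ∂_2 = (27 − 8) − 17 = 2, and the invariant factors of ∂_2 are all 1, so H_1 = Z^2.
  H_2: rank ker ∂_2 − rank ∂_3 = (18 − 17) − 0 = 1, and there is no ∂_3, so H_2 = Z.

As a check, the Euler characteristic is 9 − 27 + 18 = 0, which agrees with 1 − 2 + 1 = 0.
(K is a triangulation of the torus T^2.)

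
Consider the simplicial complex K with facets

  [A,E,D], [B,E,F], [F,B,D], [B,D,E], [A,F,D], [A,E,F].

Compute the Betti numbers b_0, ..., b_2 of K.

b_0 = 1, b_1 = 0, b_2 = 1.

We work with the vertex ordering A < B < D < E < F. The simplices of K, each written with vertices in increasing order, are:

  0-simplices (5): A, B, D, E, F
  1-simplices (9): AD, AE, AF, BD, BE, BF, DE, DF, EF
  2-simplices (6): ADE, ADF, AEF, BDE, BDF, BEF

giving chain groups C_0 ≅ Z^5, C_1 ≅ Z^9, C_2 ≅ Z^6.

∂_1: C_1 → C_0 is given by ∂[p,q] = [q] − [p].
The resulting 5×9 matrix has rank 4, and its Smith normal form has invariant factors (1,1,1,1).

The boundary map ∂_2: C_2 → C_1 acts by ∂[p,q,r] = [q,r] − [p,r] + [p,q]. For instance
  ∂BDF = DF − BF + BD,
  ∂BDE = DE − BE + BD.
The resulting 9×6 matrix has rank 5, and its Smith normal form has invariant factors (1,1,1,1,1).

Reading off H_k = ker ∂_k / im ∂_{k+1}:

  H_0: rank C_0 − rank ∂_1 = 5 − 4 = 1, and the invariant factors of ∂_1 are all 1, so H_0 = Z.
  H_1: rank ker ∂_1 − rank ∂_2 = (9 − 4) − 5 = 0, and the invariant factors of ∂_2 are all 1, so H_1 = 0.
  H_2: rank ker ∂_2 − rank ∂_3 = (6 − 5) − 0 = 1, and there is no ∂_3, so H_2 = Z.

(K is a triangulation of the 2-sphere S^2.)

Hence the Betti numbers are b_0 = 1, b_1 = 0, b_2 = 1.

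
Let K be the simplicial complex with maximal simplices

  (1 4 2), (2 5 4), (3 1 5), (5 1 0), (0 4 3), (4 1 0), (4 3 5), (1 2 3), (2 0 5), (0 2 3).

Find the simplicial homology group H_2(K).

H_2 = 0.

Take the total order 0 < 1 < 2 < 3 < 4 < 5 on the vertex set. Then K (dimension 2) consists of the simplices:

  0-simplices (6): [0], [1], [2], [3], [4], [5]
  1-simplices (15): [0,1], [0,2], [0,3], [0,4], [0,5], [1,2], [1,3], [1,4], [1,5], [2,3], [2,4], [2,5], [3,4], [3,5], [4,5]
  2-simplices (10): [0,1,4], [0,1,5], [0,2,3], [0,2,5], [0,3,4], [1,2,3], [1,2,4], [1,3,5], [2,4,5], [3,4,5]

Hence C_0 ≅ Z^6, C_1 ≅ Z^15, C_2 ≅ Z^10.

Boundary ∂_1: C_1 → C_0 maps an edge to its endpoints' difference, ∂[p,q] = q − p. For instance
  ∂[0,5] = [5] − [0].
The resulting 6×15 matrix has rank 5, and its Smith normal form has invariant factors (1,1,1,1,1).

The boundary map ∂_2: C_2 → C_1 sends each 2-simplex [p,q,r] to [q,r] − [p,r] + [p,q]. For instance
  ∂[0,2,5] = [2,5] − [0,5] + [0,2],
  ∂[0,2,3] = [2,3] − [0,3] + [0,2].
The 15×10 boundary matrix has rank 10 and Smith normal form diag(1,1,1,1,1,1,1,1,1,2).

From H_k ≅ ker(∂_k) / im(∂_{k+1}) we obtain:

  H_2: rank ker ∂_2 − rank ∂_3 = (10 − 10) − 0 = 0, and there is no ∂_3, so H_2 ≅ 0.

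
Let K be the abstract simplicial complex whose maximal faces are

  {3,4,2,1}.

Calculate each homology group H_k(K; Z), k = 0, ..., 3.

Fix the vertex order 1 < 2 < 3 < 4 and write every simplex with vertices in increasing order. Then dim K = 3 and the simplices of K are:

  0-simplices (4): [1], [2], [3], [4]
  1-simplices (6): [1,2], [1,3], [1,4], [2,3], [2,4], [3,4]
  2-simplices (4): [1,2,3], [1,2,4], [1,3,4], [2,3,4]
  3-simplices (1): [1,2,3,4]

so the chain groups are C_0 ≅ Z^4, C_1 ≅ Z^6, C_2 ≅ Z^4, C_3 ≅ Z^1.

The boundary map ∂_1: C_1 → C_0 is given by ∂[p,q] = [q] − [p].
The 4×6 boundary matrix has rank 3 and Smith normal form diag(1,1,1).

∂_2: C_2 → C_1 maps a triangle to the signed sum of its edges. For instance
  ∂[1,2,4] = [2,4] − [1,4] + [1,2],
  ∂[1,3,4] = [3,4] − [1,4] + [1,3].
As a 6×4 matrix over Z this has rank 3, with invariant factors (1,1,1).

∂_3: C_3 → C_2 sends each 3-simplex σ to the alternating sum Σ_i (−1)^i (σ with its i-th vertex removed). For instance
  ∂[1,2,3,4] = [2,3,4] − [1,3,4] + [1,2,4] − [1,2,3].
The 4×1 boundary matrix has rank 1 and Smith normal form diag(1).

From H_k ≅ ker(∂_k) / im(∂_{k+1}) we obtain:

  H_0: rank C_0 − rank ∂_1 = 4 − 3 = 1, and the invariant factors of ∂_1 are all 1, so H_0 ≅ Z.
  H_1: rank ker ∂_1 − rank ∂_2 = (6 − 3) − 3 = 0, and the invariant factors of ∂_2 are all 1, so H_1 ≅ 0.
  H_2: rank ker ∂_2 − rank ∂_3 = (4 − 3) − 1 = 0, and the invariant factors of ∂_3 are all 1, so H_2 ≅ 0.
  H_3: rank ker ∂_3 − rank ∂_4 = (1 − 1) − 0 = 0, and there is no ∂_4, so H_3 ≅ 0.

As a check, the Euler characteristic is 4 − 6 + 4 − 1 = 1, which agrees with 1 − 0 + 0 − 0 = 1.

H_0 ≅ Z,  H_1 = 0,  H_2 = 0,  H_3 = 0.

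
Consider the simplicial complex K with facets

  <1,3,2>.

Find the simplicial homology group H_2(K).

H_2 = 0.

We work with the vertex ordering 1 < 2 < 3. The simplices of K, each written with vertices in increasing order, are:

  0-simplices (3): [1], [2], [3]
  1-simplices (3): [1,2], [1,3], [2,3]
  2-simplices (1): [1,2,3]

so the chain groups are C_0 ≅ Z^3, C_1 ≅ Z^3, C_2 ≅ Z^1.

∂_1: C_1 → C_0 sends each edge [p,q] (with p < q) to q − p. For instance
  ∂[1,2] = [2] − [1].
The resulting 3×3 matrix has rank 2, and its Smith normal form has invariant factors (1,1).

Boundary ∂_2: C_2 → C_1 maps a triangle to the signed sum of its edges. For instance
  ∂[1,2,3] = [2,3] − [1,3] + [1,2].
The resulting 3×1 matrix has rank 1, and its Smith normal form has invariant factors (1).

Computing H_k = (kernel of ∂_k) / (image of ∂_{k+1}):

  H_2: rank ker ∂_2 − rank ∂_3 = (1 − 1) − 0 = 0, and there is no ∂_3, so H_2 = 0.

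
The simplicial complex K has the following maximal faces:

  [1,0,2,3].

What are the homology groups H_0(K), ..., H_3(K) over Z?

We work with the vertex ordering 0 < 1 < 2 < 3. The simplices of K, each written with vertices in increasing order, are:

  0-simplices (4): [0], [1], [2], [3]
  1-simplices (6): [0,1], [0,2], [0,3], [1,2], [1,3], [2,3]
  2-simplices (4): [0,1,2], [0,1,3], [0,2,3], [1,2,3]
  3-simplices (1): [0,1,2,3]

giving chain groups C_0 ≅ Z^4, C_1 ≅ Z^6, C_2 ≅ Z^4, C_3 ≅ Z^1.

∂_1: C_1 → C_0 is given by ∂[p,q] = [q] − [p]. For instance
  ∂[1,2] = [2] − [1].
This gives a 4×6 integer matrix of rank 3; reducing to Smith normal form yields diagonal entries (1,1,1).

Boundary ∂_2: C_2 → C_1 maps a triangle to the signed sum of its edges. For instance
  ∂[1,2,3] = [2,3] − [1,3] + [1,2],
  ∂[0,1,3] = [1,3] − [0,3] + [0,1].
The 6×4 boundary matrix has rank 3 and Smith normal form diag(1,1,1).

The boundary map ∂_3: C_3 → C_2 sends each 3-simplex σ to the alternating sum Σ_i (−1)^i (σ with its i-th vertex removed). For instance
  ∂[0,1,2,3] = [1,2,3] − [0,2,3] + [0,1,3] − [0,1,2].
As a 4×1 matrix over Z this has rank 1, with invariant factors (1).

Computing H_k = (kernel of ∂_k) / (image of ∂_{k+1}):

  H_0: rank C_0 − rank ∂_1 = 4 − 3 = 1, and the invariant factors of ∂_1 are all 1, so H_0 = Z.
  H_1: rank ker ∂_1 − rank ∂_2 = (6 − 3) − 3 = 0, and the invariant factors of ∂_2 are all 1, so H_1 = 0.
  H_2: rank ker ∂_2 − rank ∂_3 = (4 − 3) − 1 = 0, and the invariant factors of ∂_3 are all 1, so H_2 = 0.
  H_3: rank ker ∂_3 − rank ∂_4 = (1 − 1) − 0 = 0, and there is no ∂_4, so H_3 = 0.

(K is a triangulation of the 3-simplex.)

H_0 ≅ Z,  H_1 = 0,  H_2 = 0,  H_3 = 0.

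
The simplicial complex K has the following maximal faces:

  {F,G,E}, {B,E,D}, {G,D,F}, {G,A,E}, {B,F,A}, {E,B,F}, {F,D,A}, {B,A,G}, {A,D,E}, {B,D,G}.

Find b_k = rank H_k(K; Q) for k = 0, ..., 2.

Take the total order A < B < D < E < F < G on the vertex set. Then K (dimension 2) consists of the simplices:

  0-simplices (6): A, B, D, E, F, G
  1-simplices (15): AB, AD, AE, AF, AG, BD, BE, BF, BG, DE, DF, DG, EF, EG, FG
  2-simplices (10): ABF, ABG, ADE, ADF, AEG, BDE, BDG, BEF, DFG, EFG

giving chain groups C_0 ≅ Z^6, C_1 ≅ Z^15, C_2 ≅ Z^10.

Boundary ∂_1: C_1 → C_0 is given by ∂[p,q] = [q] − [p].
The 6×15 boundary matrix has rank 5 and Smith normal form diag(1,1,1,1,1).

Boundary ∂_2: C_2 → C_1 acts by ∂[p,q,r] = [q,r] − [p,r] + [p,q]. For instance
  ∂EFG = FG − EG + EF,
  ∂AEG = EG − AG + AE.
This gives a 15×10 integer matrix of rank 10; reducing to Smith normal form yields diagonal entries (1,1,1,1,1,1,1,1,1,2).

Now H_k = ker ∂_k / im ∂_{k+1}, so:

  H_0: rank C_0 − rank ∂_1 = 6 − 5 = 1, and the invariant factors of ∂_1 are all 1, so H_0 = Z.
  H_1: rank ker ∂_1 − rank ∂_2 = (15 − 5) − 10 = 0, and ∂_2 has invariant factor 2 > 1, so H_1 = Z/2.
  H_2: rank ker ∂_2 − rank ∂_3 = (10 − 10) − 0 = 0, and there is no ∂_3, so H_2 = 0.

As a check, the Euler characteristic is 6 − 15 + 10 = 1, which agrees with 1 − 0 + 0 = 1.

Hence the Betti numbers are b_0 = 1, b_1 = 0, b_2 = 0.

b_0 = 1, b_1 = 0, b_2 = 0.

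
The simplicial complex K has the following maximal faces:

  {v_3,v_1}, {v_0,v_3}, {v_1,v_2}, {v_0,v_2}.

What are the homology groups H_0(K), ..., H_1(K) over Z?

H_0 ≅ Z,  H_1 ≅ Z.

We work with the vertex ordering v_0 < v_1 < v_2 < v_3. The simplices of K, each written with vertices in increasing order, are:

  0-simplices (4): [v_0], [v_1], [v_2], [v_3]
  1-simplices (4): [v_0,v_2], [v_0,v_3], [v_1,v_2], [v_1,v_3]

giving chain groups C_0 ≅ Z^4, C_1 ≅ Z^4.

Boundary ∂_1: C_1 → C_0 is given by ∂[p,q] = [q] − [p].
As a 4×4 matrix over Z this has rank 3, with invariant factors (1,1,1).

Now H_k = ker ∂_k / im ∂_{k+1}, so:

  H_0: rank C_0 − rank ∂_1 = 4 − 3 = 1, and the invariant factors of ∂_1 are all 1, so H_0 ≅ Z.
  H_1: rank ker ∂_1 − rank ∂_2 = (4 − 3) − 0 = 1, and there is no ∂_2, so H_1 ≅ Z.

(K is a triangulation of the circle S^1.)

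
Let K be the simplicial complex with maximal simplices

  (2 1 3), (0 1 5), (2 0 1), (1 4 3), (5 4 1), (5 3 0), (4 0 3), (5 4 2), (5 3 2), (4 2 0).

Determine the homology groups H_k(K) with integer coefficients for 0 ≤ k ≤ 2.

H_0 ≅ Z,  H_1 ≅ Z/2,  H_2 = 0.

Fix the vertex order 0 < 1 < 2 < 3 < 4 < 5 and write every simplex with vertices in increasing order. Then dim K = 2 and the simplices of K are:

  0-simplices (6): [0], [1], [2], [3], [4], [5]
  1-simplices (15): [0,1], [0,2], [0,3], [0,4], [0,5], [1,2], [1,3], [1,4], [1,5], [2,3], [2,4], [2,5], [3,4], [3,5], [4,5]
  2-simplices (10): [0,1,2], [0,1,5], [0,2,4], [0,3,4], [0,3,5], [1,2,3], [1,3,4], [1,4,5], [2,3,5], [2,4,5]

giving chain groups C_0 ≅ Z^6, C_1 ≅ Z^15, C_2 ≅ Z^10.

Boundary ∂_1: C_1 → C_0 maps an edge to its endpoints' difference, ∂[p,q] = q − p.
This gives a 6×15 integer matrix of rank 5; reducing to Smith normal form yields diagonal entries (1,1,1,1,1).

Boundary ∂_2: C_2 → C_1 sends each 2-simplex [p,q,r] to [q,r] − [p,r] + [p,q]. For instance
  ∂[0,1,5] = [1,5] − [0,5] + [0,1],
  ∂[0,3,4] = [3,4] − [0,4] + [0,3].
The 15×10 boundary matrix has rank 10 and Smith normal form diag(1,1,1,1,1,1,1,1,1,2).

Reading off H_k = ker ∂_k / im ∂_{k+1}:

  H_0: rank C_0 − rank ∂_1 = 6 − 5 = 1, and the invariant factors of ∂_1 are all 1, so H_0 = Z.
  H_1: rank ker ∂_1 − rank ∂_2 = (15 − 5) − 10 = 0, and ∂_2 has invariant factor 2 > 1, so H_1 = Z/2.
  H_2: rank ker ∂_2 − rank ∂_3 = (10 − 10) − 0 = 0, and there is no ∂_3, so H_2 = 0.

As a check, the Euler characteristic is 6 − 15 + 10 = 1, which agrees with 1 − 0 + 0 = 1.
(K is a triangulation of the real projective plane RP^2.)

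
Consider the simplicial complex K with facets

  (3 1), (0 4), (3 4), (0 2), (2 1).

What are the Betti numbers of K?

b_0 = 1, b_1 = 1.

K has 5 vertices, 5 edges.
rank ∂_0 = 0, rank ∂_1 = 4 ⇒ b_0 = 5 − 0 − 4 = 1; all invariant factors of ∂_1 are 1 so no torsion. So H_0 = Z.
rank ∂_1 = 4, rank ∂_2 = 0 ⇒ b_1 = 5 − 4 − 0 = 1. So H_1 = Z.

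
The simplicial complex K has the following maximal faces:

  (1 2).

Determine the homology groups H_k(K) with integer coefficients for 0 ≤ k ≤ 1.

H_0 = Z,  H_1 = 0.

We work with the vertex ordering 1 < 2. The simplices of K, each written with vertices in increasing order, are:

  0-simplices (2): [1], [2]
  1-simplices (1): [1,2]

so the chain groups are C_0 ≅ Z^2, C_1 ≅ Z^1.

∂_1: C_1 → C_0 sends each edge [p,q] (with p < q) to q − p.
The 2×1 boundary matrix has rank 1 and Smith normal form diag(1).

From H_k ≅ ker(∂_k) / im(∂_{k+1}) we obtain:

  H_0: rank C_0 − rank ∂_1 = 2 − 1 = 1, and the invariant factors of ∂_1 are all 1, so H_0 ≅ Z.
  H_1: rank ker ∂_1 − rank ∂_2 = (1 − 1) − 0 = 0, and there is no ∂_2, so H_1 ≅ 0.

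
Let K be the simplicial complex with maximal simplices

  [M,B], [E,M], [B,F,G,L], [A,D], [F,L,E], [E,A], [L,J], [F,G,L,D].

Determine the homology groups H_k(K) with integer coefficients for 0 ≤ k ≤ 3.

H_0 ≅ Z,  H_1 ≅ Z^2,  H_2 = 0,  H_3 = 0.

Take the total order A < B < D < E < F < G < J < L < M on the vertex set. Then K (dimension 3) consists of the simplices:

  0-simplices (9): A, B, D, E, F, G, J, L, M
  1-simplices (16): AD, AE, BF, BG, BL, BM, DF, DG, DL, EF, EL, EM, FG, FL, GL, JL
  2-simplices (8): BFG, BFL, BGL, DFG, DFL, DGL, EFL, FGL
  3-simplices (2): BFGL, DFGL

giving chain groups C_0 ≅ Z^9, C_1 ≅ Z^16, C_2 ≅ Z^8, C_3 ≅ Z^2.

Boundary ∂_1: C_1 → C_0 maps an edge to its endpoints' difference, ∂[p,q] = q − p. For instance
  ∂EL = L − E.
The 9×16 boundary matrix has rank 8 and Smith normal form diag(1,1,1,1,1,1,1,1).

Boundary ∂_2: C_2 → C_1 maps a triangle to the signed sum of its edges. For instance
  ∂BFL = FL − BL + BF,
  ∂BGL = GL − BL + BG.
This gives a 16×8 integer matrix of rank 6; reducing to Smith normal form yields diagonal entries (1,1,1,1,1,1).

Boundary ∂_3: C_3 → C_2 sends each 3-simplex σ to the alternating sum Σ_i (−1)^i (σ with its i-th vertex removed). For instance
  ∂BFGL = FGL − BGL + BFL − BFG,
  ∂DFGL = FGL − DGL + DFL − DFG.
The resulting 8×2 matrix has rank 2, and its Smith normal form has invariant factors (1,1).

From H_k ≅ ker(∂_k) / im(∂_{k+1}) we obtain:

  H_0: rank C_0 − rank ∂_1 = 9 − 8 = 1, and the invariant factors of ∂_1 are all 1, so H_0 ≅ Z.
  H_1: rank ker ∂_1 − rank ∂_2 = (16 − 8) − 6 = 2, and the invariant factors of ∂_2 are all 1, so H_1 ≅ Z^2.
  H_2: rank ker ∂_2 − rank ∂_3 = (8 − 6) − 2 = 0, and the invariant factors of ∂_3 are all 1, so H_2 ≅ 0.
  H_3: rank ker ∂_3 − rank ∂_4 = (2 − 2) − 0 = 0, and there is no ∂_4, so H_3 ≅ 0.

As a check, the Euler characteristic is 9 − 16 + 8 − 2 = -1, which agrees with 1 − 2 + 0 − 0 = -1.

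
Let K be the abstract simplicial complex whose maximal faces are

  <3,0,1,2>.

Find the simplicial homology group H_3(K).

H_3 = 0.

Fix the vertex order 0 < 1 < 2 < 3 and write every simplex with vertices in increasing order. Then dim K = 3 and the simplices of K are:

  0-simplices (4): [0], [1], [2], [3]
  1-simplices (6): [0,1], [0,2], [0,3], [1,2], [1,3], [2,3]
  2-simplices (4): [0,1,2], [0,1,3], [0,2,3], [1,2,3]
  3-simplices (1): [0,1,2,3]

giving chain groups C_0 ≅ Z^4, C_1 ≅ Z^6, C_2 ≅ Z^4, C_3 ≅ Z^1.

Boundary ∂_1: C_1 → C_0 is given by ∂[p,q] = [q] − [p]. For instance
  ∂[0,2] = [2] − [0].
As a 4×6 matrix over Z this has rank 3, with invariant factors (1,1,1).

∂_2: C_2 → C_1 acts by ∂[p,q,r] = [q,r] − [p,r] + [p,q]. For instance
  ∂[0,1,3] = [1,3] − [0,3] + [0,1],
  ∂[0,2,3] = [2,3] − [0,3] + [0,2].
The 6×4 boundary matrix has rank 3 and Smith normal form diag(1,1,1).

The boundary map ∂_3: C_3 → C_2 sends each 3-simplex σ to the alternating sum Σ_i (−1)^i (σ with its i-th vertex removed). For instance
  ∂[0,1,2,3] = [1,2,3] − [0,2,3] + [0,1,3] − [0,1,2].
The resulting 4×1 matrix has rank 1, and its Smith normal form has invariant factors (1).

Computing H_k = (kernel of ∂_k) / (image of ∂_{k+1}):

  H_3: rank ker ∂_3 − rank ∂_4 = (1 − 1) − 0 = 0, and there is no ∂_4, so H_3 ≅ 0.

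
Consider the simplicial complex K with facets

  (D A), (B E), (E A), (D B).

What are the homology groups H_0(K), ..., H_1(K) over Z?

Take the total order A < B < D < E on the vertex set. Then K (dimension 1) consists of the simplices:

  0-simplices (4): A, B, D, E
  1-simplices (4): AD, AE, BD, BE

so the chain groups are C_0 ≅ Z^4, C_1 ≅ Z^4.

Boundary ∂_1: C_1 → C_0 sends each edge [p,q] (with p < q) to q − p.
This gives a 4×4 integer matrix of rank 3; reducing to Smith normal form yields diagonal entries (1,1,1).

Reading off H_k = ker ∂_k / im ∂_{k+1}:

  H_0: rank C_0 − rank ∂_1 = 4 − 3 = 1, and the invariant factors of ∂_1 are all 1, so H_0 ≅ Z.
  H_1: rank ker ∂_1 − rank ∂_2 = (4 − 3) − 0 = 1, and there is no ∂_2, so H_1 ≅ Z.

As a check, the Euler characteristic is 4 − 4 = 0, which agrees with 1 − 1 = 0.
(K is a triangulation of the circle S^1.)

H_0 ≅ Z,  H_1 ≅ Z.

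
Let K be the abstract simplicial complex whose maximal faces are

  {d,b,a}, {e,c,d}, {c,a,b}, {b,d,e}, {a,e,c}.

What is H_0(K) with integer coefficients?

Fix the vertex order a < b < c < d < e and write every simplex with vertices in increasing order. Then dim K = 2 and the simplices of K are:

  0-simplices (5): a, b, c, d, e
  1-simplices (10): ab, ac, ad, ae, bc, bd, be, cd, ce, de
  2-simplices (5): abc, abd, ace, bde, cde

giving chain groups C_0 ≅ Z^5, C_1 ≅ Z^10, C_2 ≅ Z^5.

Boundary ∂_1: C_1 → C_0 is given by ∂[p,q] = [q] − [p]. For instance
  ∂bc = c − b.
The 5×10 boundary matrix has rank 4 and Smith normal form diag(1,1,1,1).

∂_2: C_2 → C_1 maps a triangle to the signed sum of its edges. For instance
  ∂cde = de − ce + cd,
  ∂ace = ce − ae + ac.
The resulting 10×5 matrix has rank 5, and its Smith normal form has invariant factors (1,1,1,1,1).

From H_k ≅ ker(∂_k) / im(∂_{k+1}) we obtain:

  H_0: rank C_0 − rank ∂_1 = 5 − 4 = 1, and the invariant factors of ∂_1 are all 1, so H_0 = Z.

H_0 = Z.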